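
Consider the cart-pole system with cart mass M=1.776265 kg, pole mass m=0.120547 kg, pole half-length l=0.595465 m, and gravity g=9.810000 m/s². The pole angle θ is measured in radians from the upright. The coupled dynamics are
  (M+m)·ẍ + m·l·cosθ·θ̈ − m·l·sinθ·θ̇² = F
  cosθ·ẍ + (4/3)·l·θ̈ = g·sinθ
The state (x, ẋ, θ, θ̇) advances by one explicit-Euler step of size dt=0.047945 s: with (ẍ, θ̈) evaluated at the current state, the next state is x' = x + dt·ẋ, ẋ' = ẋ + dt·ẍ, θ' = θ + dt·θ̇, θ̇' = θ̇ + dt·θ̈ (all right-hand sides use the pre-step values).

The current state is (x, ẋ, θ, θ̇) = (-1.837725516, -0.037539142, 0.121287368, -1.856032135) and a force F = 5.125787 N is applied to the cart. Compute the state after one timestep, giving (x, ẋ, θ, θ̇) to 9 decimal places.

(-1.839525330, 0.096376750, 0.032299907, -1.951787779)

sinθ=0.120990218, cosθ=0.992653700
temp = (F + m·l·θ̇²·sinθ)/(M+m) = (5.125787 + 0.029918092)/1.896812 = 2.718089664
θ̈ = (g·sinθ − cosθ·temp)/(l·(4/3 − m·cos²θ/(M+m))) = -1.997197698
ẍ = temp − m·l·θ̈·cosθ/(M+m) = 2.793114867
Euler: x'=-1.837725516+0.047945·-0.037539142=-1.839525330, ẋ'=-0.037539142+0.047945·2.793114867=0.096376750
       θ'=0.121287368+0.047945·-1.856032135=0.032299907, θ̇'=-1.856032135+0.047945·-1.997197698=-1.951787779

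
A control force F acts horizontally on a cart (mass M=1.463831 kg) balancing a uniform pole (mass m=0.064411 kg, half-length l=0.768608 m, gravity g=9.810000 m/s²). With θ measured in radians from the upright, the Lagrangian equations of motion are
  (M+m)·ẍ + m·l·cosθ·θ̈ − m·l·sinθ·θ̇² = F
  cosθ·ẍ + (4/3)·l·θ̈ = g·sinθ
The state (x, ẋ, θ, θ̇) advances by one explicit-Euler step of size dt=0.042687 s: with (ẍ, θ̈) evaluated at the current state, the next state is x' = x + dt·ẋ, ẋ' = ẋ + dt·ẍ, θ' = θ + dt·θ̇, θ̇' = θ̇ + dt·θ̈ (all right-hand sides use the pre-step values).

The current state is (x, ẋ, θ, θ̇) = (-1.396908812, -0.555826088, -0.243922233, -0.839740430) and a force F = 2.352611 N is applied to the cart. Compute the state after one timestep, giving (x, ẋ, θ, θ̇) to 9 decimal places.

sinθ=-0.241510602, cosθ=0.970398181
temp = (F + m·l·θ̇²·sinθ)/(M+m) = (2.352611 + -0.008431236)/1.528242 = 1.533906125
θ̈ = (g·sinθ − cosθ·temp)/(l·(4/3 − m·cos²θ/(M+m))) = -3.879812134
ẍ = temp − m·l·θ̈·cosθ/(M+m) = 1.655870636
Euler: x'=-1.396908812+0.042687·-0.555826088=-1.420635360, ẋ'=-0.555826088+0.042687·1.655870636=-0.485141938
       θ'=-0.243922233+0.042687·-0.839740430=-0.279768233, θ̇'=-0.839740430+0.042687·-3.879812134=-1.005357971

(-1.420635360, -0.485141938, -0.279768233, -1.005357971)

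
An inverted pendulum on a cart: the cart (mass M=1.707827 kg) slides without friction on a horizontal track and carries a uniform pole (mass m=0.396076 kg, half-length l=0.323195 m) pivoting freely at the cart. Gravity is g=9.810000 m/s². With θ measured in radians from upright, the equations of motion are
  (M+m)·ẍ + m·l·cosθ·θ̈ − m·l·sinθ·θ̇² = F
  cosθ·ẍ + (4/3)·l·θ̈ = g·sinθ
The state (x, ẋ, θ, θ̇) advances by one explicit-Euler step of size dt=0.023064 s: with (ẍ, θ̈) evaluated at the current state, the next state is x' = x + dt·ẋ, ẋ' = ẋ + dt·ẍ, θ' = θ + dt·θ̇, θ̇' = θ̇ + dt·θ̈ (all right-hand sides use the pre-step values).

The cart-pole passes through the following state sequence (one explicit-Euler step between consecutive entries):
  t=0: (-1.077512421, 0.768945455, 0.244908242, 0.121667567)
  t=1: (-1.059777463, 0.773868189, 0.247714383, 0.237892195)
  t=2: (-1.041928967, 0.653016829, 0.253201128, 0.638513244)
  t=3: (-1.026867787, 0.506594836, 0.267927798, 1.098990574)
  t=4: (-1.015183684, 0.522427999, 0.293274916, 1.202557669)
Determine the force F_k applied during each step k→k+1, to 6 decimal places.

F_0 = 1.074414 N
F_1 = -8.870209 N
F_2 = -10.895467 N
F_3 = 1.957684 N

step 0→1:
  ẍ = (ẋ'−ẋ)/dt = (0.773868189−0.768945455)/0.023064 = 0.213438
  θ̈ = (θ̇'−θ̇)/dt = (0.237892195−0.121667567)/0.023064 = 5.039223
  sinθ=0.242467, cosθ=0.970160
  F = (M+m)·ẍ + m·l·cosθ·θ̈ − m·l·sinθ·θ̇² = 0.449053 + 0.625821 − 0.000459 = 1.074414
step 1→2:
  ẍ = (ẋ'−ẋ)/dt = (0.653016829−0.773868189)/0.023064 = -5.239827
  θ̈ = (θ̇'−θ̇)/dt = (0.638513244−0.237892195)/0.023064 = 17.369973
  sinθ=0.245189, cosθ=0.969475
  F = (M+m)·ẍ + m·l·cosθ·θ̈ − m·l·sinθ·θ̇² = -11.024087 + 2.155654 − 0.001776 = -8.870209
step 2→3:
  ẍ = (ẋ'−ẋ)/dt = (0.506594836−0.653016829)/0.023064 = -6.348508
  θ̈ = (θ̇'−θ̇)/dt = (1.098990574−0.638513244)/0.023064 = 19.965198
  sinθ=0.250504, cosθ=0.968115
  F = (M+m)·ẍ + m·l·cosθ·θ̈ − m·l·sinθ·θ̇² = -13.356645 + 2.474252 − 0.013074 = -10.895467
step 3→4:
  ẍ = (ẋ'−ẋ)/dt = (0.522427999−0.506594836)/0.023064 = 0.686488
  θ̈ = (θ̇'−θ̇)/dt = (1.202557669−1.098990574)/0.023064 = 4.490422
  sinθ=0.264734, cosθ=0.964322
  F = (M+m)·ẍ + m·l·cosθ·θ̈ − m·l·sinθ·θ̇² = 1.444305 + 0.554309 − 0.040930 = 1.957684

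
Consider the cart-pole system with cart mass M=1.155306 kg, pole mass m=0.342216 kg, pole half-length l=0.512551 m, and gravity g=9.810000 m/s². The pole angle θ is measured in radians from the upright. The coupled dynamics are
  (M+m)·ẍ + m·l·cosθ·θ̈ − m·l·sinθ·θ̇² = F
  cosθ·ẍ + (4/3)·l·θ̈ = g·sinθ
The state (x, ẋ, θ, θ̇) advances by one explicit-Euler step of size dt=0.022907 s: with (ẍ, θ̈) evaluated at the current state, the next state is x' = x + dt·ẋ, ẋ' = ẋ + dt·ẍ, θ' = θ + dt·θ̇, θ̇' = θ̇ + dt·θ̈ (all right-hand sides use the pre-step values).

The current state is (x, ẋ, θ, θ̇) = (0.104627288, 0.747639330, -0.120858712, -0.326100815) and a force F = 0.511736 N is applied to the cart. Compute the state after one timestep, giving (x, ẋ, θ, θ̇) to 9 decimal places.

(0.121753462, 0.762562987, -0.128328703, -0.387423221)

sinθ=-0.120564700, cosθ=0.992705472
temp = (F + m·l·θ̇²·sinθ)/(M+m) = (0.511736 + -0.002248854)/1.497522 = 0.340220141
θ̈ = (g·sinθ − cosθ·temp)/(l·(4/3 − m·cos²θ/(M+m))) = -2.677016034
ẍ = temp − m·l·θ̈·cosθ/(M+m) = 0.651488927
Euler: x'=0.104627288+0.022907·0.747639330=0.121753462, ẋ'=0.747639330+0.022907·0.651488927=0.762562987
       θ'=-0.120858712+0.022907·-0.326100815=-0.128328703, θ̇'=-0.326100815+0.022907·-2.677016034=-0.387423221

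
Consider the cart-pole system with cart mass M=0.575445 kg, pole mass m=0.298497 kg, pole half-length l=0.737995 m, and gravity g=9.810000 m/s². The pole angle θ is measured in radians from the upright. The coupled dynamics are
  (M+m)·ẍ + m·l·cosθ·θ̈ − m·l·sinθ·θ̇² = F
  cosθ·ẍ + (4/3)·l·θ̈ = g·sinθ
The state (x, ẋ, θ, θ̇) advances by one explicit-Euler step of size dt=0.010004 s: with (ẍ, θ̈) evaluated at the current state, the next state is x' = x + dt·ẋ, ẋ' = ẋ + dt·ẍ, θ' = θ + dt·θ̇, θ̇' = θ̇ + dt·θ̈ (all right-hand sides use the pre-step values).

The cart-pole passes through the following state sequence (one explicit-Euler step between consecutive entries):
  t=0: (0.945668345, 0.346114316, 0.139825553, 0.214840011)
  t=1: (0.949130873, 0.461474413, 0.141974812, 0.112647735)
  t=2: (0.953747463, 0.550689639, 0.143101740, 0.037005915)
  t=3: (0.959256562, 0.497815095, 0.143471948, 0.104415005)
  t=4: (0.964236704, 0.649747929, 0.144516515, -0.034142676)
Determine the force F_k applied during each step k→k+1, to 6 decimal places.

F_0 = 7.848031 N
F_1 = 6.144497 N
F_2 = -3.149940 N
F_3 = 10.252687 N

step 0→1:
  ẍ = (ẋ'−ẋ)/dt = (0.461474413−0.346114316)/0.010004 = 11.531397
  θ̈ = (θ̇'−θ̇)/dt = (0.112647735−0.214840011)/0.010004 = -10.215141
  sinθ=0.139370, cosθ=0.990240
  F = (M+m)·ẍ + m·l·cosθ·θ̈ − m·l·sinθ·θ̇² = 10.077772 + -2.228324 − 0.001417 = 7.848031
step 1→2:
  ẍ = (ẋ'−ẋ)/dt = (0.550689639−0.461474413)/0.010004 = 8.917955
  θ̈ = (θ̇'−θ̇)/dt = (0.037005915−0.112647735)/0.010004 = -7.561158
  sinθ=0.141498, cosθ=0.989938
  F = (M+m)·ẍ + m·l·cosθ·θ̈ − m·l·sinθ·θ̇² = 7.793776 + -1.648883 − 0.000396 = 6.144497
step 2→3:
  ẍ = (ẋ'−ẋ)/dt = (0.497815095−0.550689639)/0.010004 = -5.285340
  θ̈ = (θ̇'−θ̇)/dt = (0.104415005−0.037005915)/0.010004 = 6.738214
  sinθ=0.142614, cosθ=0.989778
  F = (M+m)·ẍ + m·l·cosθ·θ̈ − m·l·sinθ·θ̇² = -4.619081 + 1.469184 − 0.000043 = -3.149940
step 3→4:
  ẍ = (ẋ'−ẋ)/dt = (0.649747929−0.497815095)/0.010004 = 15.187209
  θ̈ = (θ̇'−θ̇)/dt = (-0.034142676−0.104415005)/0.010004 = -13.850228
  sinθ=0.142980, cosθ=0.989726
  F = (M+m)·ẍ + m·l·cosθ·θ̈ − m·l·sinθ·θ̇² = 13.272739 + -3.019709 − 0.000343 = 10.252687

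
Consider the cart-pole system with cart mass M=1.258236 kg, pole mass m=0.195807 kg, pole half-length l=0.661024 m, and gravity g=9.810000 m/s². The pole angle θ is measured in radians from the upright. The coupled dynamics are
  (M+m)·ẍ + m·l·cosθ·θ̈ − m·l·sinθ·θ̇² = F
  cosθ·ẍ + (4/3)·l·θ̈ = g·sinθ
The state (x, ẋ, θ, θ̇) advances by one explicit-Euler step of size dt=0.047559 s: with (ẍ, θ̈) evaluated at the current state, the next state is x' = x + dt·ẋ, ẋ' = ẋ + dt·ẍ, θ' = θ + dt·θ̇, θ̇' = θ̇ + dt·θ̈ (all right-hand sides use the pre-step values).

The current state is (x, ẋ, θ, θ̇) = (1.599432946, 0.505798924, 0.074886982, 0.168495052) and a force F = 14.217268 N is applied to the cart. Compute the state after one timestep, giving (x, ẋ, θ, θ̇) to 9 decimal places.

(1.623488237, 1.018838159, 0.082900438, -0.372364854)

sinθ=0.074817007, cosθ=0.997197280
temp = (F + m·l·θ̇²·sinθ)/(M+m) = (14.217268 + 0.000274929)/1.454043 = 9.777938430
θ̈ = (g·sinθ − cosθ·temp)/(l·(4/3 − m·cos²θ/(M+m))) = -11.372398622
ẍ = temp − m·l·θ̈·cosθ/(M+m) = 10.787426872
Euler: x'=1.599432946+0.047559·0.505798924=1.623488237, ẋ'=0.505798924+0.047559·10.787426872=1.018838159
       θ'=0.074886982+0.047559·0.168495052=0.082900438, θ̇'=0.168495052+0.047559·-11.372398622=-0.372364854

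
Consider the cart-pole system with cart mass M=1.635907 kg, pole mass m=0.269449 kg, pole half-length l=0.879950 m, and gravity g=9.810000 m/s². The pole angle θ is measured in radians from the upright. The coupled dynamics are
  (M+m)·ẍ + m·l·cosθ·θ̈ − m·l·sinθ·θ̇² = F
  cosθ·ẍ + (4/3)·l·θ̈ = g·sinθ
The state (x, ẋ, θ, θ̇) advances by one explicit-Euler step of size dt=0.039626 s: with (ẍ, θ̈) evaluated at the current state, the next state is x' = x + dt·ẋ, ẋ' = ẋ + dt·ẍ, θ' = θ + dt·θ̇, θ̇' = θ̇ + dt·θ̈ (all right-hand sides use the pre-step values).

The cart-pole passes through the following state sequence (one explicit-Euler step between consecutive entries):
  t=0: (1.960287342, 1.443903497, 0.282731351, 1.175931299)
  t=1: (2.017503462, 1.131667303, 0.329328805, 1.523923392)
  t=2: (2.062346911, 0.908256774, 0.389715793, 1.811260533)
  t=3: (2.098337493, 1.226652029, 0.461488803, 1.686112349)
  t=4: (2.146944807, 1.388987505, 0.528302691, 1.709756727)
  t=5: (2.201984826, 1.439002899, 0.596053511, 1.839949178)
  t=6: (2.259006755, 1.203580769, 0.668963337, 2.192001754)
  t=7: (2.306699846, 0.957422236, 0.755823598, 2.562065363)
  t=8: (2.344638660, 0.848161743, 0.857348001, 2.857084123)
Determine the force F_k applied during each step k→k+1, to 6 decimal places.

step 0→1:
  ẍ = (ẋ'−ẋ)/dt = (1.131667303−1.443903497)/0.039626 = -7.879579
  θ̈ = (θ̇'−θ̇)/dt = (1.523923392−1.175931299)/0.039626 = 8.781913
  sinθ=0.278980, cosθ=0.960297
  F = (M+m)·ẍ + m·l·cosθ·θ̈ − m·l·sinθ·θ̇² = -15.013403 + 1.999536 − 0.091468 = -13.105335
step 1→2:
  ẍ = (ẋ'−ẋ)/dt = (0.908256774−1.131667303)/0.039626 = -5.637978
  θ̈ = (θ̇'−θ̇)/dt = (1.811260533−1.523923392)/0.039626 = 7.251227
  sinθ=0.323408, cosθ=0.946260
  F = (M+m)·ẍ + m·l·cosθ·θ̈ − m·l·sinθ·θ̇² = -10.742356 + 1.626883 − 0.178079 = -9.293551
step 2→3:
  ẍ = (ẋ'−ẋ)/dt = (1.226652029−0.908256774)/0.039626 = 8.035009
  θ̈ = (θ̇'−θ̇)/dt = (1.686112349−1.811260533)/0.039626 = -3.158234
  sinθ=0.379926, cosθ=0.925017
  F = (M+m)·ẍ + m·l·cosθ·θ̈ − m·l·sinθ·θ̇² = 15.309552 + -0.692674 − 0.295525 = 14.321353
step 3→4:
  ẍ = (ẋ'−ẋ)/dt = (1.388987505−1.226652029)/0.039626 = 4.096691
  θ̈ = (θ̇'−θ̇)/dt = (1.709756727−1.686112349)/0.039626 = 0.596688
  sinθ=0.445282, cosθ=0.895391
  F = (M+m)·ẍ + m·l·cosθ·θ̈ − m·l·sinθ·θ̇² = 7.805655 + 0.126676 − 0.300153 = 7.632178
step 4→5:
  ẍ = (ẋ'−ẋ)/dt = (1.439002899−1.388987505)/0.039626 = 1.262186
  θ̈ = (θ̇'−θ̇)/dt = (1.839949178−1.709756727)/0.039626 = 3.285531
  sinθ=0.504068, cosθ=0.863664
  F = (M+m)·ẍ + m·l·cosθ·θ̈ − m·l·sinθ·θ̇² = 2.404914 + 0.672798 − 0.349376 = 2.728337
step 5→6:
  ẍ = (ẋ'−ẋ)/dt = (1.203580769−1.439002899)/0.039626 = -5.941103
  θ̈ = (θ̇'−θ̇)/dt = (2.192001754−1.839949178)/0.039626 = 8.884383
  sinθ=0.561381, cosθ=0.827558
  F = (M+m)·ẍ + m·l·cosθ·θ̈ − m·l·sinθ·θ̇² = -11.319915 + 1.743252 − 0.450613 = -10.027277
step 6→7:
  ẍ = (ẋ'−ẋ)/dt = (0.957422236−1.203580769)/0.039626 = -6.212046
  θ̈ = (θ̇'−θ̇)/dt = (2.562065363−2.192001754)/0.039626 = 9.338909
  sinθ=0.620173, cosθ=0.784465
  F = (M+m)·ẍ + m·l·cosθ·θ̈ − m·l·sinθ·θ̇² = -11.836159 + 1.737018 − 0.706528 = -10.805669
step 7→8:
  ẍ = (ẋ'−ẋ)/dt = (0.848161743−0.957422236)/0.039626 = -2.757293
  θ̈ = (θ̇'−θ̇)/dt = (2.857084123−2.562065363)/0.039626 = 7.445080
  sinθ=0.685888, cosθ=0.727707
  F = (M+m)·ẍ + m·l·cosθ·θ̈ − m·l·sinθ·θ̇² = -5.253625 + 1.284578 − 1.067501 = -5.036548

F_0 = -13.105335 N
F_1 = -9.293551 N
F_2 = 14.321353 N
F_3 = 7.632178 N
F_4 = 2.728337 N
F_5 = -10.027277 N
F_6 = -10.805669 N
F_7 = -5.036548 N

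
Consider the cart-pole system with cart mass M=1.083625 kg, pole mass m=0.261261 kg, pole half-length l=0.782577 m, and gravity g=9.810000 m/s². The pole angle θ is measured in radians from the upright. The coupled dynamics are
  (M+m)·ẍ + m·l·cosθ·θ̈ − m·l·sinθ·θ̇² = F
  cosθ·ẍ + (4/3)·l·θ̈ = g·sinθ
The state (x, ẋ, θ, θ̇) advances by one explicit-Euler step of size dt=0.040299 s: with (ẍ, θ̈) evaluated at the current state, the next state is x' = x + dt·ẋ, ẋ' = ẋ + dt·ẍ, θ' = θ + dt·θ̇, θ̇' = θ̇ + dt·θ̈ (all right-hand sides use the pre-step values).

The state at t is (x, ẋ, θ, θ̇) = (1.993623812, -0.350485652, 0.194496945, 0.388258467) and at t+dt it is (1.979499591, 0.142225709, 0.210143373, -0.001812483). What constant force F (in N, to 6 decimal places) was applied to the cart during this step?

F = 14.495437 N

ẍ = (ẋ'−ẋ)/dt = (0.142225709−-0.350485652)/0.040299 = 12.226392
θ̈ = (θ̇'−θ̇)/dt = (-0.001812483−0.388258467)/0.040299 = -9.679420
sinθ=0.193273, cosθ=0.981145
F = (M+m)·ẍ + m·l·cosθ·θ̈ − m·l·sinθ·θ̇² = 16.443103 + -1.941709 − 0.005957 = 14.495437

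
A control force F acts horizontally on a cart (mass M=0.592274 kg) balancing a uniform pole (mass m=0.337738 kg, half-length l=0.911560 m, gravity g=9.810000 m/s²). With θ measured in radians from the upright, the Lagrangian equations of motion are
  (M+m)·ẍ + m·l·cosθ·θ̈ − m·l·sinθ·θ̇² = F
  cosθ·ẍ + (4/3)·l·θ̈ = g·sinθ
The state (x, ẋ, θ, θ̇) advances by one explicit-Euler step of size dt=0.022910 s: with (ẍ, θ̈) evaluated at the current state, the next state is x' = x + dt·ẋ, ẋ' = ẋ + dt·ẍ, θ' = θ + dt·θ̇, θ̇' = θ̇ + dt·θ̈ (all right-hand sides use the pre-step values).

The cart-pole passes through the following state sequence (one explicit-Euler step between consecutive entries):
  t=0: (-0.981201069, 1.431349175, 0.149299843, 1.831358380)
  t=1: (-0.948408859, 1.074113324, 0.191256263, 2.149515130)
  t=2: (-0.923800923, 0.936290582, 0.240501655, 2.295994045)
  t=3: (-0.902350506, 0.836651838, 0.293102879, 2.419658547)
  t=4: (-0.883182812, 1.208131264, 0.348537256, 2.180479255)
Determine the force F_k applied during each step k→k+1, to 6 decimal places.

step 0→1:
  ẍ = (ẋ'−ẋ)/dt = (1.074113324−1.431349175)/0.022910 = -15.593010
  θ̈ = (θ̇'−θ̇)/dt = (2.149515130−1.831358380)/0.022910 = 13.887244
  sinθ=0.148746, cosθ=0.988875
  F = (M+m)·ẍ + m·l·cosθ·θ̈ − m·l·sinθ·θ̇² = -14.501686 + 4.227882 − 0.153588 = -10.427392
step 1→2:
  ẍ = (ẋ'−ẋ)/dt = (0.936290582−1.074113324)/0.022910 = -6.015833
  θ̈ = (θ̇'−θ̇)/dt = (2.295994045−2.149515130)/0.022910 = 6.393667
  sinθ=0.190092, cosθ=0.981766
  F = (M+m)·ẍ + m·l·cosθ·θ̈ − m·l·sinθ·θ̇² = -5.594797 + 1.932517 − 0.270403 = -3.932683
step 2→3:
  ẍ = (ẋ'−ẋ)/dt = (0.836651838−0.936290582)/0.022910 = -4.349138
  θ̈ = (θ̇'−θ̇)/dt = (2.419658547−2.295994045)/0.022910 = 5.397839
  sinθ=0.238190, cosθ=0.971219
  F = (M+m)·ẍ + m·l·cosθ·θ̈ − m·l·sinθ·θ̇² = -4.044750 + 1.613995 − 0.386572 = -2.817327
step 3→4:
  ẍ = (ẋ'−ẋ)/dt = (1.208131264−0.836651838)/0.022910 = 16.214728
  θ̈ = (θ̇'−θ̇)/dt = (2.180479255−2.419658547)/0.022910 = -10.439952
  sinθ=0.288924, cosθ=0.957352
  F = (M+m)·ẍ + m·l·cosθ·θ̈ − m·l·sinθ·θ̇² = 15.079892 + -3.077055 − 0.520783 = 11.482053

F_0 = -10.427392 N
F_1 = -3.932683 N
F_2 = -2.817327 N
F_3 = 11.482053 N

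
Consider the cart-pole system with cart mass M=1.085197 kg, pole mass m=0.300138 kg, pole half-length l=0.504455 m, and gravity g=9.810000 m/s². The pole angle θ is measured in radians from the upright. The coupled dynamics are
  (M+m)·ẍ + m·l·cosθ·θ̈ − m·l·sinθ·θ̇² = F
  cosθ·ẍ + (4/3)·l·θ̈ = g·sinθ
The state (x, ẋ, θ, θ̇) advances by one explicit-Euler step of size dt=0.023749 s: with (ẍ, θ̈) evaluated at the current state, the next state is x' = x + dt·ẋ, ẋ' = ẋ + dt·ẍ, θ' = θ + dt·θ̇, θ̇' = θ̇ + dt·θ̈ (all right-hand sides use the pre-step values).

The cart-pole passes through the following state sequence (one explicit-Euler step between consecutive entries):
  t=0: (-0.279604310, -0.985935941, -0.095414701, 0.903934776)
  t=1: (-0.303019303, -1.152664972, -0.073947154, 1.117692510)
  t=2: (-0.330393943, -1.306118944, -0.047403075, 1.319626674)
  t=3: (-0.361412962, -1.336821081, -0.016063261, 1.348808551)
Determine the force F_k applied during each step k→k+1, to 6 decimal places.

F_0 = -8.357347 N
F_1 = -7.653492 N
F_2 = -1.592601 N

step 0→1:
  ẍ = (ẋ'−ẋ)/dt = (-1.152664972−-0.985935941)/0.023749 = -7.020465
  θ̈ = (θ̇'−θ̇)/dt = (1.117692510−0.903934776)/0.023749 = 9.000705
  sinθ=-0.095270, cosθ=0.995451
  F = (M+m)·ẍ + m·l·cosθ·θ̈ − m·l·sinθ·θ̇² = -9.725696 + 1.356563 − -0.011786 = -8.357347
step 1→2:
  ẍ = (ẋ'−ẋ)/dt = (-1.306118944−-1.152664972)/0.023749 = -6.461492
  θ̈ = (θ̇'−θ̇)/dt = (1.319626674−1.117692510)/0.023749 = 8.502849
  sinθ=-0.073880, cosθ=0.997267
  F = (M+m)·ẍ + m·l·cosθ·θ̈ − m·l·sinθ·θ̇² = -8.951331 + 1.283865 − -0.013974 = -7.653492
step 2→3:
  ẍ = (ẋ'−ẋ)/dt = (-1.336821081−-1.306118944)/0.023749 = -1.292776
  θ̈ = (θ̇'−θ̇)/dt = (1.348808551−1.319626674)/0.023749 = 1.228762
  sinθ=-0.047385, cosθ=0.998877
  F = (M+m)·ẍ + m·l·cosθ·θ̈ − m·l·sinθ·θ̇² = -1.790928 + 0.185833 − -0.012494 = -1.592601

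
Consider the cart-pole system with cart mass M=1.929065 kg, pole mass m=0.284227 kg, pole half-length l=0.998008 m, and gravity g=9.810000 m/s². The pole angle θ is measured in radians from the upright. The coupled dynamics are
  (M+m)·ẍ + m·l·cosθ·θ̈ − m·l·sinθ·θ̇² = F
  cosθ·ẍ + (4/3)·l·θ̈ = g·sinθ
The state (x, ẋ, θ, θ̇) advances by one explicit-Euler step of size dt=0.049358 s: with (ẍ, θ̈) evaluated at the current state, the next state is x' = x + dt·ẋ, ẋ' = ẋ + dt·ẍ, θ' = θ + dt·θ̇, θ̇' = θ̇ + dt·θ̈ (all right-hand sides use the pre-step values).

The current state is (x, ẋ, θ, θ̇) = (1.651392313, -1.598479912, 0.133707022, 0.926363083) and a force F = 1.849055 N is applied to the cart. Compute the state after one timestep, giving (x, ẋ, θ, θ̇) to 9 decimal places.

(1.572494542, -1.558942037, 0.179430451, 0.945423672)

sinθ=0.133308985, cosθ=0.991074525
temp = (F + m·l·θ̇²·sinθ)/(M+m) = (1.849055 + 0.032450490)/2.213292 = 0.850093657
θ̈ = (g·sinθ − cosθ·temp)/(l·(4/3 − m·cos²θ/(M+m))) = 0.386170201
ẍ = temp − m·l·θ̈·cosθ/(M+m) = 0.801042900
Euler: x'=1.651392313+0.049358·-1.598479912=1.572494542, ẋ'=-1.598479912+0.049358·0.801042900=-1.558942037
       θ'=0.133707022+0.049358·0.926363083=0.179430451, θ̇'=0.926363083+0.049358·0.386170201=0.945423672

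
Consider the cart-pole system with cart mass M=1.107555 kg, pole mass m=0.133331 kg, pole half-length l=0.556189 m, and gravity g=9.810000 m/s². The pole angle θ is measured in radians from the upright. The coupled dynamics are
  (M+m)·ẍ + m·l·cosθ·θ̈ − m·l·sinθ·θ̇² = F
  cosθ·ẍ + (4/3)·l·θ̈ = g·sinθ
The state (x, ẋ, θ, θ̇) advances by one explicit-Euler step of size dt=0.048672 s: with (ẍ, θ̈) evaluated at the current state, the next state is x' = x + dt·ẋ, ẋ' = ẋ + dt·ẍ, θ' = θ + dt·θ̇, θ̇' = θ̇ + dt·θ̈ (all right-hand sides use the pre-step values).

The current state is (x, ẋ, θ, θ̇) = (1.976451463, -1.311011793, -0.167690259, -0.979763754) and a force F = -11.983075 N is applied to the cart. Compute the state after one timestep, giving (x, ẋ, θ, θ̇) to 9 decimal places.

sinθ=-0.166905454, cosθ=0.985972905
temp = (F + m·l·θ̇²·sinθ)/(M+m) = (-11.983075 + -0.011881378)/1.240886 = -9.666445086
θ̈ = (g·sinθ − cosθ·temp)/(l·(4/3 − m·cos²θ/(M+m))) = 11.548854324
ẍ = temp − m·l·θ̈·cosθ/(M+m) = -10.346941014
Euler: x'=1.976451463+0.048672·-1.311011793=1.912641897, ẋ'=-1.311011793+0.048672·-10.346941014=-1.814618106
       θ'=-0.167690259+0.048672·-0.979763754=-0.215377320, θ̇'=-0.979763754+0.048672·11.548854324=-0.417657916

(1.912641897, -1.814618106, -0.215377320, -0.417657916)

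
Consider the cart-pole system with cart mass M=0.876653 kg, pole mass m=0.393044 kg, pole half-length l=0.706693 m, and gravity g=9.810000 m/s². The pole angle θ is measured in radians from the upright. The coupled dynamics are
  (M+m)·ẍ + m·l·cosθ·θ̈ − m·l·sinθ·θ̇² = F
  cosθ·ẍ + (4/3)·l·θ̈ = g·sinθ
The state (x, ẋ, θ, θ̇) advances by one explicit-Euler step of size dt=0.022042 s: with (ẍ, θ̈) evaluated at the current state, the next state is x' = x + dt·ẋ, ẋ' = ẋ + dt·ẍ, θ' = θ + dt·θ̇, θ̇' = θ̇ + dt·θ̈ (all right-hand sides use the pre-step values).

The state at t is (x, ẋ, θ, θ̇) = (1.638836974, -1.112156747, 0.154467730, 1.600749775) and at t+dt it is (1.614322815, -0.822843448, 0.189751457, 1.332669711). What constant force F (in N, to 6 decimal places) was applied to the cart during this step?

F = 13.217985 N

ẍ = (ẋ'−ẋ)/dt = (-0.822843448−-1.112156747)/0.022042 = 13.125547
θ̈ = (θ̇'−θ̇)/dt = (1.332669711−1.600749775)/0.022042 = -12.162239
sinθ=0.153854, cosθ=0.988094
F = (M+m)·ẍ + m·l·cosθ·θ̈ − m·l·sinθ·θ̇² = 16.665467 + -3.337979 − 0.109504 = 13.217985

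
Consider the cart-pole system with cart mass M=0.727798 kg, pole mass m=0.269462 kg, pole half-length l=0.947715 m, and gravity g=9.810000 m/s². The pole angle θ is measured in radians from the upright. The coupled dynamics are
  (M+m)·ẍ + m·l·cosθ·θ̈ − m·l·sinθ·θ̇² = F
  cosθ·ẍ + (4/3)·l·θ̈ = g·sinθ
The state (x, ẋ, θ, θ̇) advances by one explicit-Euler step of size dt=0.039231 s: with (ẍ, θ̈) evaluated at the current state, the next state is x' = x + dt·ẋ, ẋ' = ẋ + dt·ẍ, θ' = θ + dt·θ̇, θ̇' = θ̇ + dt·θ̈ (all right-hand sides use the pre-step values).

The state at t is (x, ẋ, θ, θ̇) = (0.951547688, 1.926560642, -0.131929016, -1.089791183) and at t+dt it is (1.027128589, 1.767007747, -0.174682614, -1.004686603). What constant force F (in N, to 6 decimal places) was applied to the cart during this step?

F = -3.466798 N

ẍ = (ẋ'−ẋ)/dt = (1.767007747−1.926560642)/0.039231 = -4.067011
θ̈ = (θ̇'−θ̇)/dt = (-1.004686603−-1.089791183)/0.039231 = 2.169320
sinθ=-0.131547, cosθ=0.991310
F = (M+m)·ẍ + m·l·cosθ·θ̈ − m·l·sinθ·θ̇² = -4.055867 + 0.549172 − -0.039897 = -3.466798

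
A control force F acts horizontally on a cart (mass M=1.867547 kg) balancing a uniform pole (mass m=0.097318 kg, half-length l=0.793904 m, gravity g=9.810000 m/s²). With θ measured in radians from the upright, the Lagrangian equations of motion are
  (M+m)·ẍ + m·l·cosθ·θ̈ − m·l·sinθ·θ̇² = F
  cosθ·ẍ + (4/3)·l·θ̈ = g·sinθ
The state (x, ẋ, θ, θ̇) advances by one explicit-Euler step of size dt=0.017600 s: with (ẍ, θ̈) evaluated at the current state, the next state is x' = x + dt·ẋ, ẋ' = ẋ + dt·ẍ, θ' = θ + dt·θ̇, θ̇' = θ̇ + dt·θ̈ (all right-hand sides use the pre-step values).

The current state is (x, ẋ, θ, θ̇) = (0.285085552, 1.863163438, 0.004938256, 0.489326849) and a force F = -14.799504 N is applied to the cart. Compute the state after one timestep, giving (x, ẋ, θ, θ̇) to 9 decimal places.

(0.317877229, 1.725452732, 0.013550409, 0.620225839)

sinθ=0.004938236, cosθ=0.999987807
temp = (F + m·l·θ̇²·sinθ)/(M+m) = (-14.799504 + 0.000091355)/1.964865 = -7.532025175
θ̈ = (g·sinθ − cosθ·temp)/(l·(4/3 − m·cos²θ/(M+m))) = 7.437442628
ẍ = temp − m·l·θ̈·cosθ/(M+m) = -7.824471913
Euler: x'=0.285085552+0.017600·1.863163438=0.317877229, ẋ'=1.863163438+0.017600·-7.824471913=1.725452732
       θ'=0.004938256+0.017600·0.489326849=0.013550409, θ̇'=0.489326849+0.017600·7.437442628=0.620225839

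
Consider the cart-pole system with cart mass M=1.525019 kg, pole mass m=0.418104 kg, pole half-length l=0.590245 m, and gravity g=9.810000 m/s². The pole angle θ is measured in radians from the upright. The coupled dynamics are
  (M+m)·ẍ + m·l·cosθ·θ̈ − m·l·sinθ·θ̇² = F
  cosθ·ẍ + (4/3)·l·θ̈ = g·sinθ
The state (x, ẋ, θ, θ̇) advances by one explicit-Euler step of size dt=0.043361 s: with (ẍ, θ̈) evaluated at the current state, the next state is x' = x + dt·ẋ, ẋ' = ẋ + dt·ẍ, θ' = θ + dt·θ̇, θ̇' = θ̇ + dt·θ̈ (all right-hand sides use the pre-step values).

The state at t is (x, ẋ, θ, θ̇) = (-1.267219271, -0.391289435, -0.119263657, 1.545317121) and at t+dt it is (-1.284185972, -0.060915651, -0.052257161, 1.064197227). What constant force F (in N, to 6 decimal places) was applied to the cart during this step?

F = 12.156272 N

ẍ = (ẋ'−ẋ)/dt = (-0.060915651−-0.391289435)/0.043361 = 7.619146
θ̈ = (θ̇'−θ̇)/dt = (1.064197227−1.545317121)/0.043361 = -11.095683
sinθ=-0.118981, cosθ=0.992897
F = (M+m)·ẍ + m·l·cosθ·θ̈ − m·l·sinθ·θ̇² = 14.804938 + -2.718784 − -0.070118 = 12.156272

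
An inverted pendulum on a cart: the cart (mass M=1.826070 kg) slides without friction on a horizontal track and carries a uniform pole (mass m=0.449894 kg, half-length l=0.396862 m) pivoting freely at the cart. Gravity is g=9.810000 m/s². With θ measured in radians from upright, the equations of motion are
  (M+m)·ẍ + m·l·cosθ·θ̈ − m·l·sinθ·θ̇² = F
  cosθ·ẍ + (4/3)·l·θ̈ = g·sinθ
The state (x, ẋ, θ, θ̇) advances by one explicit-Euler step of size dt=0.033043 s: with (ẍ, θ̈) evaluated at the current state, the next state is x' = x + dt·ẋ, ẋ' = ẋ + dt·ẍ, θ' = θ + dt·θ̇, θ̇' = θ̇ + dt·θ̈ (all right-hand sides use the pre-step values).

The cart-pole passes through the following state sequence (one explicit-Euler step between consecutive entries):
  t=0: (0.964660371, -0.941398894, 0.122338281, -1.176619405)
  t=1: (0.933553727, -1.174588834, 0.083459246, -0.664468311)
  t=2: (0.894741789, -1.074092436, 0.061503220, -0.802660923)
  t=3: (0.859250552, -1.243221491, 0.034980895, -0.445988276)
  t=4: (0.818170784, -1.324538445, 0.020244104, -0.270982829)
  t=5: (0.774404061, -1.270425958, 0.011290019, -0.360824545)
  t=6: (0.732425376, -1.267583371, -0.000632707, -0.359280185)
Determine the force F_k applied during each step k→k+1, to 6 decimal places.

F_0 = -13.345327 N
F_1 = 6.171389 N
F_2 = -9.732871 N
F_3 = -4.657208 N
F_4 = 3.241586 N
F_5 = 0.203876 N

step 0→1:
  ẍ = (ẋ'−ẋ)/dt = (-1.174588834−-0.941398894)/0.033043 = -7.057166
  θ̈ = (θ̇'−θ̇)/dt = (-0.664468311−-1.176619405)/0.033043 = 15.499534
  sinθ=0.122033, cosθ=0.992526
  F = (M+m)·ẍ + m·l·cosθ·θ̈ − m·l·sinθ·θ̇² = -16.061856 + 2.746694 − 0.030165 = -13.345327
step 1→2:
  ẍ = (ẋ'−ẋ)/dt = (-1.074092436−-1.174588834)/0.033043 = 3.041382
  θ̈ = (θ̇'−θ̇)/dt = (-0.802660923−-0.664468311)/0.033043 = -4.182205
  sinθ=0.083362, cosθ=0.996519
  F = (M+m)·ẍ + m·l·cosθ·θ̈ − m·l·sinθ·θ̇² = 6.922077 + -0.744116 − 0.006572 = 6.171389
step 2→3:
  ẍ = (ẋ'−ẋ)/dt = (-1.243221491−-1.074092436)/0.033043 = -5.118453
  θ̈ = (θ̇'−θ̇)/dt = (-0.445988276−-0.802660923)/0.033043 = 10.794197
  sinθ=0.061464, cosθ=0.998109
  F = (M+m)·ẍ + m·l·cosθ·θ̈ − m·l·sinθ·θ̇² = -11.649416 + 1.923615 − 0.007070 = -9.732871
step 3→4:
  ẍ = (ẋ'−ẋ)/dt = (-1.324538445−-1.243221491)/0.033043 = -2.460943
  θ̈ = (θ̇'−θ̇)/dt = (-0.270982829−-0.445988276)/0.033043 = 5.296294
  sinθ=0.034974, cosθ=0.999388
  F = (M+m)·ẍ + m·l·cosθ·θ̈ − m·l·sinθ·θ̇² = -5.601019 + 0.945053 − 0.001242 = -4.657208
step 4→5:
  ẍ = (ẋ'−ẋ)/dt = (-1.270425958−-1.324538445)/0.033043 = 1.637638
  θ̈ = (θ̇'−θ̇)/dt = (-0.360824545−-0.270982829)/0.033043 = -2.718933
  sinθ=0.020243, cosθ=0.999795
  F = (M+m)·ẍ + m·l·cosθ·θ̈ − m·l·sinθ·θ̇² = 3.727206 + -0.485355 − 0.000265 = 3.241586
step 5→6:
  ẍ = (ẋ'−ẋ)/dt = (-1.267583371−-1.270425958)/0.033043 = 0.086027
  θ̈ = (θ̇'−θ̇)/dt = (-0.359280185−-0.360824545)/0.033043 = 0.046738
  sinθ=0.011290, cosθ=0.999936
  F = (M+m)·ẍ + m·l·cosθ·θ̈ − m·l·sinθ·θ̇² = 0.195794 + 0.008344 − 0.000262 = 0.203876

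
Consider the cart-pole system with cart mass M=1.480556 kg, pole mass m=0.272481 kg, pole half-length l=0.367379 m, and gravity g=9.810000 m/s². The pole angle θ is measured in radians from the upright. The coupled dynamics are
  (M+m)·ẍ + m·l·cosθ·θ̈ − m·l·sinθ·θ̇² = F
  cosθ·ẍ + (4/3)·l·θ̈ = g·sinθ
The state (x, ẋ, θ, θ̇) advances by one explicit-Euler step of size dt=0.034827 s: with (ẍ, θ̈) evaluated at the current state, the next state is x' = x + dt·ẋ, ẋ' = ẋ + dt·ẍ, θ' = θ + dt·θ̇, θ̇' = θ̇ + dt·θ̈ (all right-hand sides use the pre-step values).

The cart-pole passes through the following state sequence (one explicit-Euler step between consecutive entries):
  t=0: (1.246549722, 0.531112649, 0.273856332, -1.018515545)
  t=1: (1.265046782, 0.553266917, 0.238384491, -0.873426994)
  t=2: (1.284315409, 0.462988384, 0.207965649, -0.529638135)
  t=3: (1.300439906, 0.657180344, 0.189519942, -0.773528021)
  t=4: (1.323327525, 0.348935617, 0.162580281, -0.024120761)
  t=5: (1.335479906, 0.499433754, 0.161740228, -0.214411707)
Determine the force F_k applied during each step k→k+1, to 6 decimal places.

step 0→1:
  ẍ = (ẋ'−ẋ)/dt = (0.553266917−0.531112649)/0.034827 = 0.636123
  θ̈ = (θ̇'−θ̇)/dt = (-0.873426994−-1.018515545)/0.034827 = 4.165979
  sinθ=0.270446, cosθ=0.962735
  F = (M+m)·ẍ + m·l·cosθ·θ̈ − m·l·sinθ·θ̇² = 1.115148 + 0.401490 − 0.028084 = 1.488553
step 1→2:
  ẍ = (ẋ'−ẋ)/dt = (0.462988384−0.553266917)/0.034827 = -2.592200
  θ̈ = (θ̇'−θ̇)/dt = (-0.529638135−-0.873426994)/0.034827 = 9.871331
  sinθ=0.236133, cosθ=0.971721
  F = (M+m)·ẍ + m·l·cosθ·θ̈ − m·l·sinθ·θ̇² = -4.544222 + 0.960213 − 0.018033 = -3.602041
step 2→3:
  ẍ = (ẋ'−ẋ)/dt = (0.657180344−0.462988384)/0.034827 = 5.575903
  θ̈ = (θ̇'−θ̇)/dt = (-0.773528021−-0.529638135)/0.034827 = -7.002897
  sinθ=0.206470, cosθ=0.978453
  F = (M+m)·ẍ + m·l·cosθ·θ̈ − m·l·sinθ·θ̇² = 9.774764 + -0.685912 − 0.005798 = 9.083054
step 3→4:
  ẍ = (ẋ'−ẋ)/dt = (0.348935617−0.657180344)/0.034827 = -8.850740
  θ̈ = (θ̇'−θ̇)/dt = (-0.024120761−-0.773528021)/0.034827 = 21.517996
  sinθ=0.188387, cosθ=0.982095
  F = (M+m)·ẍ + m·l·cosθ·θ̈ − m·l·sinθ·θ̇² = -15.515675 + 2.115465 − 0.011284 = -13.411494
step 4→5:
  ẍ = (ẋ'−ẋ)/dt = (0.499433754−0.348935617)/0.034827 = 4.321306
  θ̈ = (θ̇'−θ̇)/dt = (-0.214411707−-0.024120761)/0.034827 = -5.463891
  sinθ=0.161865, cosθ=0.986813
  F = (M+m)·ẍ + m·l·cosθ·θ̈ − m·l·sinθ·θ̇² = 7.575410 + -0.539744 − 0.000009 = 7.035657

F_0 = 1.488553 N
F_1 = -3.602041 N
F_2 = 9.083054 N
F_3 = -13.411494 N
F_4 = 7.035657 N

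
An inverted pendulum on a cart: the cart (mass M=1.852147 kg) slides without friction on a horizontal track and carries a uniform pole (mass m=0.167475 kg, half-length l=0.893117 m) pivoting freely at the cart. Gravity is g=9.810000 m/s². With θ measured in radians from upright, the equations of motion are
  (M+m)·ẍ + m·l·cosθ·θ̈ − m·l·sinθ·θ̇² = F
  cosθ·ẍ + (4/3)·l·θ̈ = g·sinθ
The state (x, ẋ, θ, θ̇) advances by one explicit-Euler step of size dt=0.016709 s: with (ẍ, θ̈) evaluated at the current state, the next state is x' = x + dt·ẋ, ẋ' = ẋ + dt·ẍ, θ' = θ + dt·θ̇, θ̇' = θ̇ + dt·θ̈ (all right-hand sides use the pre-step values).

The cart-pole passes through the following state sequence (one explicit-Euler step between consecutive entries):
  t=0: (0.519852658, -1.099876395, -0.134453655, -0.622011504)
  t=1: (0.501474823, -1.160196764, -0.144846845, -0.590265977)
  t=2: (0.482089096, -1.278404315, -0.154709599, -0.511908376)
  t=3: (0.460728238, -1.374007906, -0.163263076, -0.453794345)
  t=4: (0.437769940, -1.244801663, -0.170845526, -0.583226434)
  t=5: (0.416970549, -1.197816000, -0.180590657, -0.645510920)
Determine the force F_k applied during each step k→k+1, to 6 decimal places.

step 0→1:
  ẍ = (ẋ'−ẋ)/dt = (-1.160196764−-1.099876395)/0.016709 = -3.610053
  θ̈ = (θ̇'−θ̇)/dt = (-0.590265977−-0.622011504)/0.016709 = 1.899906
  sinθ=-0.134049, cosθ=0.990975
  F = (M+m)·ẍ + m·l·cosθ·θ̈ − m·l·sinθ·θ̇² = -7.290942 + 0.281613 − -0.007757 = -7.001571
step 1→2:
  ẍ = (ẋ'−ẋ)/dt = (-1.278404315−-1.160196764)/0.016709 = -7.074484
  θ̈ = (θ̇'−θ̇)/dt = (-0.511908376−-0.590265977)/0.016709 = 4.689545
  sinθ=-0.144341, cosθ=0.989528
  F = (M+m)·ẍ + m·l·cosθ·θ̈ − m·l·sinθ·θ̇² = -14.287783 + 0.694092 − -0.007522 = -13.586169
step 2→3:
  ẍ = (ẋ'−ẋ)/dt = (-1.374007906−-1.278404315)/0.016709 = -5.721682
  θ̈ = (θ̇'−θ̇)/dt = (-0.453794345−-0.511908376)/0.016709 = 3.478008
  sinθ=-0.154093, cosθ=0.988056
  F = (M+m)·ẍ + m·l·cosθ·θ̈ − m·l·sinθ·θ̇² = -11.555636 + 0.514009 − -0.006040 = -11.035587
step 3→4:
  ẍ = (ẋ'−ẋ)/dt = (-1.244801663−-1.374007906)/0.016709 = 7.732733
  θ̈ = (θ̇'−θ̇)/dt = (-0.583226434−-0.453794345)/0.016709 = -7.746250
  sinθ=-0.162539, cosθ=0.986702
  F = (M+m)·ẍ + m·l·cosθ·θ̈ − m·l·sinθ·θ̇² = 15.617199 + -1.143236 − -0.005006 = 14.478969
step 4→5:
  ẍ = (ẋ'−ẋ)/dt = (-1.197816000−-1.244801663)/0.016709 = 2.811997
  θ̈ = (θ̇'−θ̇)/dt = (-0.645510920−-0.583226434)/0.016709 = -3.727601
  sinθ=-0.170016, cosθ=0.985441
  F = (M+m)·ẍ + m·l·cosθ·θ̈ − m·l·sinθ·θ̇² = 5.679172 + -0.549438 − -0.008650 = 5.138384

F_0 = -7.001571 N
F_1 = -13.586169 N
F_2 = -11.035587 N
F_3 = 14.478969 N
F_4 = 5.138384 N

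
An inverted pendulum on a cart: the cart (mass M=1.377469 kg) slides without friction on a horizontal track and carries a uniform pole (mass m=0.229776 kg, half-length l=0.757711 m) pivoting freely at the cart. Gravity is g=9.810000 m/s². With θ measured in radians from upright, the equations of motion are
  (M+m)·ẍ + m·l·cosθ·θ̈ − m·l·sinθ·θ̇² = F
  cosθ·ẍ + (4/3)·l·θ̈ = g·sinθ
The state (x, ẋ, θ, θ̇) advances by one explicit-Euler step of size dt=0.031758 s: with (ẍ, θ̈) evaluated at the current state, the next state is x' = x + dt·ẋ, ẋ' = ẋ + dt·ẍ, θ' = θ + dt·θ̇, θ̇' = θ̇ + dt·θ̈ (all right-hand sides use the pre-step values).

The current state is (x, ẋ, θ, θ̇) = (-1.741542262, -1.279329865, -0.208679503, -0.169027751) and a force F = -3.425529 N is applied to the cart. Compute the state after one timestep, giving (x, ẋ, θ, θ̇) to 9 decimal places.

sinθ=-0.207168232, cosθ=0.978305333
temp = (F + m·l·θ̇²·sinθ)/(M+m) = (-3.425529 + -0.001030499)/1.607245 = -2.131945969
θ̈ = (g·sinθ − cosθ·temp)/(l·(4/3 − m·cos²θ/(M+m))) = 0.058872048
ẍ = temp − m·l·θ̈·cosθ/(M+m) = -2.138184894
Euler: x'=-1.741542262+0.031758·-1.279329865=-1.782171220, ẋ'=-1.279329865+0.031758·-2.138184894=-1.347234341
       θ'=-0.208679503+0.031758·-0.169027751=-0.214047486, θ̇'=-0.169027751+0.031758·0.058872048=-0.167158092

(-1.782171220, -1.347234341, -0.214047486, -0.167158092)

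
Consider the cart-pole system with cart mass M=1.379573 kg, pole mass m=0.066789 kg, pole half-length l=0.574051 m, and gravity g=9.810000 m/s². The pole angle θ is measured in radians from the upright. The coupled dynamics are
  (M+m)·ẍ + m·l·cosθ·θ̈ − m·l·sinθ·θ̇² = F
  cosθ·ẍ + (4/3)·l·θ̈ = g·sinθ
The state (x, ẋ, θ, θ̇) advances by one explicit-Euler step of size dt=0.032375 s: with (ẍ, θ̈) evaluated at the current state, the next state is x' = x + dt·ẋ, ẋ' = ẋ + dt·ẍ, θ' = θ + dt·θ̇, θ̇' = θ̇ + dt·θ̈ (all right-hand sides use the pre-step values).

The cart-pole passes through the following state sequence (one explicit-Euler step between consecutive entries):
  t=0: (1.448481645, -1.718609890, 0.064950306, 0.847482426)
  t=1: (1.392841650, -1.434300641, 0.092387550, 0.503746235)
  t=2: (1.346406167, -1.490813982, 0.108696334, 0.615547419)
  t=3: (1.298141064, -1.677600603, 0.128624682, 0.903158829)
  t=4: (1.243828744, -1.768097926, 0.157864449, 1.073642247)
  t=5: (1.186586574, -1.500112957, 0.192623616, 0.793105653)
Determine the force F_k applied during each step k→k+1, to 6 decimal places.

F_0 = 12.293593 N
F_1 = -2.393810 N
F_2 = -8.007724 N
F_3 = -3.846776 N
F_4 = 11.637258 N

step 0→1:
  ẍ = (ẋ'−ẋ)/dt = (-1.434300641−-1.718609890)/0.032375 = 8.781753
  θ̈ = (θ̇'−θ̇)/dt = (0.503746235−0.847482426)/0.032375 = -10.617334
  sinθ=0.064905, cosθ=0.997891
  F = (M+m)·ẍ + m·l·cosθ·θ̈ − m·l·sinθ·θ̇² = 12.701594 + -0.406213 − 0.001787 = 12.293593
step 1→2:
  ẍ = (ẋ'−ẋ)/dt = (-1.490813982−-1.434300641)/0.032375 = -1.745586
  θ̈ = (θ̇'−θ̇)/dt = (0.615547419−0.503746235)/0.032375 = 3.453318
  sinθ=0.092256, cosθ=0.995735
  F = (M+m)·ẍ + m·l·cosθ·θ̈ − m·l·sinθ·θ̇² = -2.524749 + 0.131837 − 0.000898 = -2.393810
step 2→3:
  ẍ = (ẋ'−ẋ)/dt = (-1.677600603−-1.490813982)/0.032375 = -5.769471
  θ̈ = (θ̇'−θ̇)/dt = (0.903158829−0.615547419)/0.032375 = 8.883750
  sinθ=0.108482, cosθ=0.994098
  F = (M+m)·ẍ + m·l·cosθ·θ̈ − m·l·sinθ·θ̇² = -8.344744 + 0.338595 − 0.001576 = -8.007724
step 3→4:
  ẍ = (ẋ'−ẋ)/dt = (-1.768097926−-1.677600603)/0.032375 = -2.795284
  θ̈ = (θ̇'−θ̇)/dt = (1.073642247−0.903158829)/0.032375 = 5.265897
  sinθ=0.128270, cosθ=0.991739
  F = (M+m)·ẍ + m·l·cosθ·θ̈ − m·l·sinθ·θ̇² = -4.042993 + 0.200228 − 0.004012 = -3.846776
step 4→5:
  ẍ = (ẋ'−ẋ)/dt = (-1.500112957−-1.768097926)/0.032375 = 8.277528
  θ̈ = (θ̇'−θ̇)/dt = (0.793105653−1.073642247)/0.032375 = -8.665223
  sinθ=0.157210, cosθ=0.987565
  F = (M+m)·ẍ + m·l·cosθ·θ̈ − m·l·sinθ·θ̇² = 11.972302 + -0.328096 − 0.006948 = 11.637258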